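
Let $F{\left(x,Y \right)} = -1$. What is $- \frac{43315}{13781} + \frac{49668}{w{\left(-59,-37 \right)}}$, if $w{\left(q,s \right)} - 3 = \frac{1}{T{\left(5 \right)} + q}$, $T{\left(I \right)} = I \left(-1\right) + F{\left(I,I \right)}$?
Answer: $\frac{22241226455}{1336757} \approx 16638.0$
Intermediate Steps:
$T{\left(I \right)} = -1 - I$ ($T{\left(I \right)} = I \left(-1\right) - 1 = - I - 1 = -1 - I$)
$w{\left(q,s \right)} = 3 + \frac{1}{-6 + q}$ ($w{\left(q,s \right)} = 3 + \frac{1}{\left(-1 - 5\right) + q} = 3 + \frac{1}{-6 + q}$)
$- \frac{43315}{13781} + \frac{49668}{w{\left(-59,-37 \right)}} = - \frac{43315}{13781} + \frac{49668}{\frac{1}{-6 - 59} \left(-17 + 3 \left(-59\right)\right)} = \left(-43315\right) \frac{1}{13781} + \frac{49668}{\frac{1}{-65} \left(-17 - 177\right)} = - \frac{43315}{13781} + \frac{49668}{\left(- \frac{1}{65}\right) \left(-194\right)} = - \frac{43315}{13781} + \frac{49668}{\frac{194}{65}} = - \frac{43315}{13781} + 49668 \cdot \frac{65}{194} = - \frac{43315}{13781} + \frac{1614210}{97} = \frac{22241226455}{1336757}$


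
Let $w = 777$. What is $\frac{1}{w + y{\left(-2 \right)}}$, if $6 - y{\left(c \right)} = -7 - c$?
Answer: $\frac{1}{788} \approx 0.001269$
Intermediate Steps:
$y{\left(c \right)} = 13 + c$ ($y{\left(c \right)} = 6 - \left(-7 - c\right) = 6 + \left(7 + c\right) = 13 + c$)
$\frac{1}{w + y{\left(-2 \right)}} = \frac{1}{777 + \left(13 - 2\right)} = \frac{1}{777 + 11} = \frac{1}{788}$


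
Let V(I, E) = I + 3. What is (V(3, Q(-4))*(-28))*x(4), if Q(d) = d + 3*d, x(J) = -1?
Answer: 168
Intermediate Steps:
Q(d) = 4*d
V(I, E) = 3 + I
(V(3, Q(-4))*(-28))*x(4) = ((3 + 3)*(-28))*(-1) = (6*(-28))*(-1) = -168*(-1) = 168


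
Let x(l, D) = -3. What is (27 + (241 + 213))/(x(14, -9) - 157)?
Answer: -481/160 ≈ -3.0062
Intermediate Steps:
(27 + (241 + 213))/(x(14, -9) - 157) = (27 + (241 + 213))/(-3 - 157) = (27 + 454)/(-160) = 481*(-1/160) = -481/160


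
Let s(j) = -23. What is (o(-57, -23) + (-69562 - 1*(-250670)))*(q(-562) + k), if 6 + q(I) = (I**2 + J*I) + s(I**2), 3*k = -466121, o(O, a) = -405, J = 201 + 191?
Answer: -32452090364/3 ≈ -1.0817e+10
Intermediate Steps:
J = 392
k = -466121/3 (k = (1/3)*(-466121) = -466121/3 ≈ -1.5537e+5)
q(I) = -29 + I**2 + 392*I (q(I) = -6 + ((I**2 + 392*I) - 23) = -6 + (-23 + I**2 + 392*I) = -29 + I**2 + 392*I)
(o(-57, -23) + (-69562 - 1*(-250670)))*(q(-562) + k) = (-405 + (-69562 - 1*(-250670)))*((-29 + (-562)**2 + 392*(-562)) - 466121/3) = (-405 + (-69562 + 250670))*((-29 + 315844 - 220304) - 466121/3) = (-405 + 181108)*(95511 - 466121/3) = 180703*(-179588/3) = -32452090364/3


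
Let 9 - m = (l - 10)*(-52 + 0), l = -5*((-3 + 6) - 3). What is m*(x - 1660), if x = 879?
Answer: 399091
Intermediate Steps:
l = 0 (l = -5*(3 - 3) = -5*0 = 0)
m = -511 (m = 9 - (0 - 10)*(-52 + 0) = 9 - (-10)*(-52) = 9 - 1*520 = 9 - 520 = -511)
m*(x - 1660) = -511*(879 - 1660) = -511*(-781) = 399091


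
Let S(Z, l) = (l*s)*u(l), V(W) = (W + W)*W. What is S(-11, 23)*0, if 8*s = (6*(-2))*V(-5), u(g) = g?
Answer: 0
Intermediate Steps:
V(W) = 2*W² (V(W) = (2*W)*W = 2*W²)
s = -75 (s = ((6*(-2))*(2*(-5)²))/8 = (-24*25)/8 = (-12*50)/8 = (⅛)*(-600) = -75)
S(Z, l) = -75*l² (S(Z, l) = (l*(-75))*l = (-75*l)*l = -75*l²)
S(-11, 23)*0 = -75*23²*0 = -75*529*0 = -39675*0 = 0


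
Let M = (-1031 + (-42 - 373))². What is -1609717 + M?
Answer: 481199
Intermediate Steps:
M = 2090916 (M = (-1031 - 415)² = (-1446)² = 2090916)
-1609717 + M = -1609717 + 2090916 = 481199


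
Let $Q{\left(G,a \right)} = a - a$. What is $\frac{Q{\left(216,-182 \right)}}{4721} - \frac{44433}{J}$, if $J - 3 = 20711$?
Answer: $- \frac{44433}{20714} \approx -2.1451$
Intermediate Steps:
$Q{\left(G,a \right)} = 0$
$J = 20714$ ($J = 3 + 20711 = 20714$)
$\frac{Q{\left(216,-182 \right)}}{4721} - \frac{44433}{J} = \frac{0}{4721} - \frac{44433}{20714} = 0 \cdot \frac{1}{4721} - \frac{44433}{20714} = 0 - \frac{44433}{20714} = - \frac{44433}{20714}$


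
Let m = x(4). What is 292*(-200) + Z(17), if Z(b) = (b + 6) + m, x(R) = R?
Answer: -58373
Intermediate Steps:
m = 4
Z(b) = 10 + b (Z(b) = (b + 6) + 4 = (6 + b) + 4 = 10 + b)
292*(-200) + Z(17) = 292*(-200) + (10 + 17) = -58400 + 27 = -58373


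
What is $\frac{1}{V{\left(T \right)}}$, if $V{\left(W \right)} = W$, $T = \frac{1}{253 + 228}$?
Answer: $481$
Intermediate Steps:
$T = \frac{1}{481} \approx 0.002079$
$\frac{1}{V{\left(T \right)}} = \frac{1}{\frac{1}{481}} = 481$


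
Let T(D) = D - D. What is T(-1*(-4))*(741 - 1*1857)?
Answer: 0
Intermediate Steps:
T(D) = 0
T(-1*(-4))*(741 - 1*1857) = 0*(741 - 1*1857) = 0*(741 - 1857) = 0*(-1116) = 0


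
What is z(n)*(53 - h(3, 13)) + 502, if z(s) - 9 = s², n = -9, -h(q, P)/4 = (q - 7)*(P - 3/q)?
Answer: -12008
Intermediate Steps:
h(q, P) = -4*(-7 + q)*(P - 3/q) (h(q, P) = -4*(q - 7)*(P - 3/q) = -4*(-7 + q)*(P - 3/q))
z(s) = 9 + s²
z(n)*(53 - h(3, 13)) + 502 = (9 + (-9)²)*(53 - (12 - 84/3 + 28*13 - 4*13*3)) + 502 = (9 + 81)*(53 - (12 - 84*⅓ + 364 - 156)) + 502 = 90*(53 - (12 - 28 + 364 - 156)) + 502 = 90*(53 - 1*192) + 502 = 90*(53 - 192) + 502 = 90*(-139) + 502 = -12510 + 502 = -12008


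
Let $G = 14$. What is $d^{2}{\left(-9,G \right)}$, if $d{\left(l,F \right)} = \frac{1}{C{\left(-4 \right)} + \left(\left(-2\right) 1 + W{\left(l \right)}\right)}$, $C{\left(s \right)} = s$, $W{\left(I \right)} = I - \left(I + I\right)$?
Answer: $\frac{1}{9} \approx 0.11111$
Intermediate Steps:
$W{\left(I \right)} = - I$ ($W{\left(I \right)} = I - 2 I = - I$)
$d{\left(l,F \right)} = \frac{1}{-6 - l}$ ($d{\left(l,F \right)} = \frac{1}{-4 - \left(2 + l\right)} = \frac{1}{-6 - l}$)
$d^{2}{\left(-9,G \right)} = \left(- \frac{1}{6 - 9}\right)^{2} = \left(- \frac{1}{-3}\right)^{2} = \left(\left(-1\right) \left(- \frac{1}{3}\right)\right)^{2} = \left(\frac{1}{3}\right)^{2} = \frac{1}{9}$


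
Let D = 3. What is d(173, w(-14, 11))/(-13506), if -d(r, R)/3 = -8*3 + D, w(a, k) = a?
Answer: -21/4502 ≈ -0.0046646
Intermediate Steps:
d(r, R) = 63 (d(r, R) = -3*(-8*3 + 3) = -3*(-24 + 3) = -3*(-21) = 63)
d(173, w(-14, 11))/(-13506) = 63/(-13506) = 63*(-1/13506) = -21/4502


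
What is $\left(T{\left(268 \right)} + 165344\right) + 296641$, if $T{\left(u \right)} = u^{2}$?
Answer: $533809$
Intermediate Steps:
$\left(T{\left(268 \right)} + 165344\right) + 296641 = \left(268^{2} + 165344\right) + 296641 = \left(71824 + 165344\right) + 296641 = 237168 + 296641 = 533809$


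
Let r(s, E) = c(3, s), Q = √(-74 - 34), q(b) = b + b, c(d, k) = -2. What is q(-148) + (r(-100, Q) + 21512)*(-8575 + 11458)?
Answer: 62013034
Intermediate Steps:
q(b) = 2*b
Q = 6*I*√3 (Q = √(-108) = 6*I*√3 ≈ 10.392*I)
r(s, E) = -2
q(-148) + (r(-100, Q) + 21512)*(-8575 + 11458) = 2*(-148) + (-2 + 21512)*(-8575 + 11458) = -296 + 21510*2883 = -296 + 62013330 = 62013034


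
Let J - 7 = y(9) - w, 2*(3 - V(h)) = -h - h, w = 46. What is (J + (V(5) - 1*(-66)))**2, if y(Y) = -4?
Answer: 961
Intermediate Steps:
V(h) = 3 + h (V(h) = 3 - (-h - h)/2 = 3 - (-1)*h = 3 + h)
J = -43 (J = 7 + (-4 - 1*46) = 7 + (-4 - 46) = 7 - 50 = -43)
(J + (V(5) - 1*(-66)))**2 = (-43 + ((3 + 5) - 1*(-66)))**2 = (-43 + (8 + 66))**2 = (-43 + 74)**2 = 31**2 = 961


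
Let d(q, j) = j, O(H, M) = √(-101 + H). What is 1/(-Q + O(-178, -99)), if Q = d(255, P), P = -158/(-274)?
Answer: -10823/5242792 - 56307*I*√31/5242792 ≈ -0.0020644 - 0.059797*I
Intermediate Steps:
P = 79/137 (P = -158*(-1/274) = 79/137 ≈ 0.57664)
Q = 79/137 ≈ 0.57664
1/(-Q + O(-178, -99)) = 1/(-1*79/137 + √(-101 - 178)) = 1/(-79/137 + √(-279)) = 1/(-79/137 + 3*I*√31)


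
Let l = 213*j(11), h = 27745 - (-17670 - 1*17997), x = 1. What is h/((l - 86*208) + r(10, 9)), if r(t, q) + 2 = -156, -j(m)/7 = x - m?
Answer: -15853/784 ≈ -20.221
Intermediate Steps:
j(m) = -7 + 7*m (j(m) = -7*(1 - m) = -7 + 7*m)
r(t, q) = -158 (r(t, q) = -2 - 156 = -158)
h = 63412 (h = 27745 - (-17670 - 17997) = 27745 - 1*(-35667) = 27745 + 35667 = 63412)
l = 14910 (l = 213*(-7 + 7*11) = 213*(-7 + 77) = 213*70 = 14910)
h/((l - 86*208) + r(10, 9)) = 63412/((14910 - 86*208) - 158) = 63412/((14910 - 17888) - 158) = 63412/(-2978 - 158) = 63412/(-3136) = 63412*(-1/3136) = -15853/784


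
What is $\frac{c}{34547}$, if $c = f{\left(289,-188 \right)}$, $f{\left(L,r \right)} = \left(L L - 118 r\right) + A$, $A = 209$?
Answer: $\frac{105914}{34547} \approx 3.0658$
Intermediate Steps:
$f{\left(L,r \right)} = 209 + L^{2} - 118 r$ ($f{\left(L,r \right)} = \left(L L - 118 r\right) + 209 = \left(L^{2} - 118 r\right) + 209 = 209 + L^{2} - 118 r$)
$c = 105914$ ($c = 209 + 289^{2} - -22184 = 209 + 83521 + 22184 = 105914$)
$\frac{c}{34547} = \frac{105914}{34547}$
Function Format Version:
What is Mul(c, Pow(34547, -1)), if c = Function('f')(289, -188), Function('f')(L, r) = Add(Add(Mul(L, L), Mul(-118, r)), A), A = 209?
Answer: Rational(105914, 34547) ≈ 3.0658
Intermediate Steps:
Function('f')(L, r) = Add(209, Pow(L, 2), Mul(-118, r)) (Function('f')(L, r) = Add(Add(Mul(L, L), Mul(-118, r)), 209) = Add(Add(Pow(L, 2), Mul(-118, r)), 209) = Add(209, Pow(L, 2), Mul(-118, r)))
c = 105914 (c = Add(209, Pow(289, 2), Mul(-118, -188)) = Add(209, 83521, 22184) = 105914)
Mul(c, Pow(34547, -1)) = Mul(105914, Pow(34547, -1)) = Mul(105914, Rational(1, 34547)) = Rational(105914, 34547)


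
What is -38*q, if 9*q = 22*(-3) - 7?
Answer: 2774/9 ≈ 308.22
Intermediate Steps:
q = -73/9 (q = (22*(-3) - 7)/9 = (-66 - 7)/9 = (1/9)*(-73) = -73/9 ≈ -8.1111)
-38*q = -38*(-73/9) = 2774/9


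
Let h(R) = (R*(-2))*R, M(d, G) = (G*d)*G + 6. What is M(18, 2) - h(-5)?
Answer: 128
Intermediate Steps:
M(d, G) = 6 + d*G² (M(d, G) = d*G² + 6 = 6 + d*G²)
h(R) = -2*R² (h(R) = (-2*R)*R = -2*R²)
M(18, 2) - h(-5) = (6 + 18*2²) - (-2)*(-5)² = (6 + 18*4) - (-2)*25 = (6 + 72) - 1*(-50) = 78 + 50 = 128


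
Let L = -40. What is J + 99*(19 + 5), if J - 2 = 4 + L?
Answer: 2342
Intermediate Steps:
J = -34 (J = 2 + (4 - 40) = 2 - 36 = -34)
J + 99*(19 + 5) = -34 + 99*(19 + 5) = -34 + 99*24 = -34 + 2376 = 2342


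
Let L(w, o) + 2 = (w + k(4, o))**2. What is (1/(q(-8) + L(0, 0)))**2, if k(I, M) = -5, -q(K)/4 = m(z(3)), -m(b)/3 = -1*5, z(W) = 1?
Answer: 1/1369 ≈ 0.00073046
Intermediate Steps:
m(b) = 15 (m(b) = -(-3)*5 = -3*(-5) = 15)
q(K) = -60 (q(K) = -4*15 = -60)
L(w, o) = -2 + (-5 + w)**2 (L(w, o) = -2 + (w - 5)**2 = -2 + (-5 + w)**2)
(1/(q(-8) + L(0, 0)))**2 = (1/(-60 + (-2 + (-5 + 0)**2)))**2 = (1/(-60 + (-2 + (-5)**2)))**2 = (1/(-60 + (-2 + 25)))**2 = (1/(-60 + 23))**2 = (1/(-37))**2 = (-1/37)**2 = 1/1369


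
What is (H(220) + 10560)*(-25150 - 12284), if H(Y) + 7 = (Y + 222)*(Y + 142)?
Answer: -6384630738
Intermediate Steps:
H(Y) = -7 + (142 + Y)*(222 + Y) (H(Y) = -7 + (Y + 222)*(Y + 142) = -7 + (222 + Y)*(142 + Y) = -7 + (142 + Y)*(222 + Y))
(H(220) + 10560)*(-25150 - 12284) = ((31517 + 220² + 364*220) + 10560)*(-25150 - 12284) = ((31517 + 48400 + 80080) + 10560)*(-37434) = (159997 + 10560)*(-37434) = 170557*(-37434) = -6384630738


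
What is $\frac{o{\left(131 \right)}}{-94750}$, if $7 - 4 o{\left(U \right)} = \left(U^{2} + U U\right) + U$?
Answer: $\frac{17223}{189500} \approx 0.090887$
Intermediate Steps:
$o{\left(U \right)} = \frac{7}{4} - \frac{U^{2}}{2} - \frac{U}{4}$ ($o{\left(U \right)} = \frac{7}{4} - \frac{\left(U^{2} + U U\right) + U}{4} = \frac{7}{4} - \frac{\left(U^{2} + U^{2}\right) + U}{4} = \frac{7}{4} - \frac{2 U^{2} + U}{4} = \frac{7}{4} - \frac{U + 2 U^{2}}{4} = \frac{7}{4} - \left(\frac{U^{2}}{2} + \frac{U}{4}\right) = \frac{7}{4} - \frac{U^{2}}{2} - \frac{U}{4}$)
$\frac{o{\left(131 \right)}}{-94750} = \frac{\frac{7}{4} - \frac{131^{2}}{2} - \frac{131}{4}}{-94750} = \left(\frac{7}{4} - \frac{17161}{2} - \frac{131}{4}\right) \left(- \frac{1}{94750}\right) = \left(- \frac{17223}{2}\right) \left(- \frac{1}{94750}\right) = \frac{17223}{189500}$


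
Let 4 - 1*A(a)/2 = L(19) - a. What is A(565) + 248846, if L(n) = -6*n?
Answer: 250212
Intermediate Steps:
A(a) = 236 + 2*a (A(a) = 8 - 2*(-6*19 - a) = 8 - 2*(-114 - a) = 8 + (228 + 2*a) = 236 + 2*a)
A(565) + 248846 = (236 + 2*565) + 248846 = (236 + 1130) + 248846 = 1366 + 248846 = 250212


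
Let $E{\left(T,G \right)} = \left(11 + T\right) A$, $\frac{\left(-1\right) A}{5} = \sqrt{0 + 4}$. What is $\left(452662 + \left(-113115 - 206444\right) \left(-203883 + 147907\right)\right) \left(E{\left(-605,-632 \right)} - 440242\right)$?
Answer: $-7768832067112292$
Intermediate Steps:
$A = -10$ ($A = - 5 \sqrt{0 + 4} = - 5 \sqrt{4} = \left(-5\right) 2 = -10$)
$E{\left(T,G \right)} = -110 - 10 T$ ($E{\left(T,G \right)} = \left(11 + T\right) \left(-10\right) = -110 - 10 T$)
$\left(452662 + \left(-113115 - 206444\right) \left(-203883 + 147907\right)\right) \left(E{\left(-605,-632 \right)} - 440242\right) = \left(452662 + \left(-113115 - 206444\right) \left(-203883 + 147907\right)\right) \left(\left(-110 - -6050\right) - 440242\right) = \left(452662 - -17887634584\right) \left(\left(-110 + 6050\right) - 440242\right) = \left(452662 + 17887634584\right) \left(5940 - 440242\right) = 17888087246 \left(-434302\right) = -7768832067112292$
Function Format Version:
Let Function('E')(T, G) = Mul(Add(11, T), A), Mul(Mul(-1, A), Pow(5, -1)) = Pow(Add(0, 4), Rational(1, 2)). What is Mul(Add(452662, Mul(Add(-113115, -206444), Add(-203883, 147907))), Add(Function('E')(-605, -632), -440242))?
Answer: -7768832067112292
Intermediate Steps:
A = -10 (A = Mul(-5, Pow(Add(0, 4), Rational(1, 2))) = Mul(-5, Pow(4, Rational(1, 2))) = Mul(-5, 2) = -10)
Function('E')(T, G) = Add(-110, Mul(-10, T)) (Function('E')(T, G) = Mul(Add(11, T), -10) = Add(-110, Mul(-10, T)))
Mul(Add(452662, Mul(Add(-113115, -206444), Add(-203883, 147907))), Add(Function('E')(-605, -632), -440242)) = Mul(Add(452662, Mul(Add(-113115, -206444), Add(-203883, 147907))), Add(Add(-110, Mul(-10, -605)), -440242)) = Mul(Add(452662, Mul(-319559, -55976)), Add(Add(-110, 6050), -440242)) = Mul(Add(452662, 17887634584), Add(5940, -440242)) = Mul(17888087246, -434302) = -7768832067112292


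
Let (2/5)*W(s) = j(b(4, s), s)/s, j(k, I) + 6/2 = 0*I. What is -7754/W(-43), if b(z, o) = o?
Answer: -666844/15 ≈ -44456.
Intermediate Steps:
j(k, I) = -3 (j(k, I) = -3 + 0*I = -3 + 0 = -3)
W(s) = -15/(2*s) (W(s) = 5*(-3/s)/2 = -15/(2*s))
-7754/W(-43) = -7754/((-15/2/(-43))) = -7754/((-15/2*(-1/43))) = -7754/15/86 = -7754*86/15 = -666844/15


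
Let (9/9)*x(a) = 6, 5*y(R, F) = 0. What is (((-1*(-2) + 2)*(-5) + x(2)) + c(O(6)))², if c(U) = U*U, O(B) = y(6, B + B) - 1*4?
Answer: 4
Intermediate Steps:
y(R, F) = 0 (y(R, F) = (⅕)*0 = 0)
x(a) = 6
O(B) = -4 (O(B) = 0 - 1*4 = 0 - 4 = -4)
c(U) = U²
(((-1*(-2) + 2)*(-5) + x(2)) + c(O(6)))² = (((-1*(-2) + 2)*(-5) + 6) + (-4)²)² = (((2 + 2)*(-5) + 6) + 16)² = ((4*(-5) + 6) + 16)² = ((-20 + 6) + 16)² = (-14 + 16)² = 2² = 4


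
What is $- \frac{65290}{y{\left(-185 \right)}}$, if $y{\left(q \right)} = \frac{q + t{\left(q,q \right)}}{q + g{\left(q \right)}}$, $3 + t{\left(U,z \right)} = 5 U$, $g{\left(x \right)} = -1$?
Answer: $- \frac{4047980}{371} \approx -10911.0$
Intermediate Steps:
$t{\left(U,z \right)} = -3 + 5 U$
$y{\left(q \right)} = \frac{-3 + 6 q}{-1 + q}$ ($y{\left(q \right)} = \frac{q + \left(-3 + 5 q\right)}{q - 1} = \frac{-3 + 6 q}{-1 + q}$)
$- \frac{65290}{y{\left(-185 \right)}} = - \frac{65290}{3 \frac{1}{-1 - 185} \left(-1 + 2 \left(-185\right)\right)} = - \frac{65290}{3 \frac{1}{-186} \left(-1 - 370\right)} = - \frac{65290}{3 \left(- \frac{1}{186}\right) \left(-371\right)} = - \frac{65290}{\frac{371}{62}} = \left(-65290\right) \frac{62}{371} = - \frac{4047980}{371}$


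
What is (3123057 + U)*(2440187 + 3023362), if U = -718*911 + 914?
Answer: 13494272159277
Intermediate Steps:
U = -653184 (U = -654098 + 914 = -653184)
(3123057 + U)*(2440187 + 3023362) = (3123057 - 653184)*(2440187 + 3023362) = 2469873*5463549 = 13494272159277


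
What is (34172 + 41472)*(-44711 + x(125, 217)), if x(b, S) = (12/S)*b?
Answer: -733806331828/217 ≈ -3.3816e+9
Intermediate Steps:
x(b, S) = 12*b/S
(34172 + 41472)*(-44711 + x(125, 217)) = (34172 + 41472)*(-44711 + 12*125/217) = 75644*(-44711 + 12*125*(1/217)) = 75644*(-44711 + 1500/217) = 75644*(-9700787/217) = -733806331828/217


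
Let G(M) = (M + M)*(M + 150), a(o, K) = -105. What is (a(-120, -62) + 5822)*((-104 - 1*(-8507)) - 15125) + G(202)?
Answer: -38287466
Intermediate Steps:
G(M) = 2*M*(150 + M) (G(M) = (2*M)*(150 + M) = 2*M*(150 + M))
(a(-120, -62) + 5822)*((-104 - 1*(-8507)) - 15125) + G(202) = (-105 + 5822)*((-104 - 1*(-8507)) - 15125) + 2*202*(150 + 202) = 5717*((-104 + 8507) - 15125) + 2*202*352 = 5717*(8403 - 15125) + 142208 = 5717*(-6722) + 142208 = -38429674 + 142208 = -38287466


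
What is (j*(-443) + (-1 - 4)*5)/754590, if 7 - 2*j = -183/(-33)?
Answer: -1273/2766830 ≈ -0.00046009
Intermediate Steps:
j = 8/11 (j = 7/2 - (-183)/(2*(-33)) = 7/2 - (-183)*(-1)/(2*33) = 7/2 - 1/2*61/11 = 7/2 - 61/22 = 8/11 ≈ 0.72727)
(j*(-443) + (-1 - 4)*5)/754590 = ((8/11)*(-443) + (-1 - 4)*5)/754590 = (-3544/11 - 5*5)*(1/754590) = (-3544/11 - 25)*(1/754590) = -3819/11*1/754590 = -1273/2766830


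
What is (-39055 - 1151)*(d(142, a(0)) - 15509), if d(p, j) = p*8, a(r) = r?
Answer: 577880838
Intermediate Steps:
d(p, j) = 8*p
(-39055 - 1151)*(d(142, a(0)) - 15509) = (-39055 - 1151)*(8*142 - 15509) = -40206*(1136 - 15509) = -40206*(-14373) = 577880838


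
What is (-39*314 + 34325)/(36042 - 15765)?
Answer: 22079/20277 ≈ 1.0889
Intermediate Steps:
(-39*314 + 34325)/(36042 - 15765) = (-12246 + 34325)/20277 = 22079*(1/20277) = 22079/20277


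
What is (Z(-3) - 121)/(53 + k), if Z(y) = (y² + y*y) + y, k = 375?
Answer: -53/214 ≈ -0.24766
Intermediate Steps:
Z(y) = y + 2*y² (Z(y) = (y² + y²) + y = 2*y² + y = y + 2*y²)
(Z(-3) - 121)/(53 + k) = (-3*(1 + 2*(-3)) - 121)/(53 + 375) = (-3*(1 - 6) - 121)/428 = (-3*(-5) - 121)*(1/428) = (15 - 121)*(1/428) = -106*1/428 = -53/214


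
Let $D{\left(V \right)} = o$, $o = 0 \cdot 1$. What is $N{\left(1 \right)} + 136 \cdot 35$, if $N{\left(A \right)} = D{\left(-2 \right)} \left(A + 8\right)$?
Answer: $4760$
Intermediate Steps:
$o = 0$
$D{\left(V \right)} = 0$
$N{\left(A \right)} = 0$ ($N{\left(A \right)} = 0 \left(A + 8\right) = 0 \left(8 + A\right) = 0$)
$N{\left(1 \right)} + 136 \cdot 35 = 0 + 136 \cdot 35 = 0 + 4760 = 4760$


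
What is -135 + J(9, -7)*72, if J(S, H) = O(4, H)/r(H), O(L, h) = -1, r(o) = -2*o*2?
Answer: -963/7 ≈ -137.57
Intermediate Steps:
r(o) = -4*o
J(S, H) = 1/(4*H) (J(S, H) = -1/((-4*H)) = -(-1)/(4*H) = 1/(4*H))
-135 + J(9, -7)*72 = -135 + ((1/4)/(-7))*72 = -135 + ((1/4)*(-1/7))*72 = -135 - 1/28*72 = -135 - 18/7 = -963/7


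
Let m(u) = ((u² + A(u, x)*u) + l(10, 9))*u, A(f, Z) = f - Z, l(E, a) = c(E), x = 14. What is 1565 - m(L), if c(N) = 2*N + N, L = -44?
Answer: 200357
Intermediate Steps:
c(N) = 3*N
l(E, a) = 3*E
m(u) = u*(30 + u² + u*(-14 + u)) (m(u) = ((u² + (u - 1*14)*u) + 3*10)*u = ((u² + (u - 14)*u) + 30)*u = ((u² + (-14 + u)*u) + 30)*u = ((u² + u*(-14 + u)) + 30)*u = (30 + u² + u*(-14 + u))*u = u*(30 + u² + u*(-14 + u)))
1565 - m(L) = 1565 - (-44)*(30 + (-44)² - 44*(-14 - 44)) = 1565 - (-44)*(30 + 1936 - 44*(-58)) = 1565 - (-44)*(30 + 1936 + 2552) = 1565 - (-44)*4518 = 1565 - 1*(-198792) = 1565 + 198792 = 200357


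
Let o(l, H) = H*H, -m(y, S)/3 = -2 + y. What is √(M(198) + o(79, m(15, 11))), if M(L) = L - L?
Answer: 39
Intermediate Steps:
M(L) = 0
m(y, S) = 6 - 3*y (m(y, S) = -3*(-2 + y) = 6 - 3*y)
o(l, H) = H²
√(M(198) + o(79, m(15, 11))) = √(0 + (6 - 3*15)²) = √(0 + (6 - 45)²) = √(0 + (-39)²) = √(0 + 1521) = √1521 = 39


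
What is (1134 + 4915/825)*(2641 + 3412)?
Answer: 1138526929/165 ≈ 6.9002e+6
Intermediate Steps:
(1134 + 4915/825)*(2641 + 3412) = (1134 + 4915*(1/825))*6053 = (1134 + 983/165)*6053 = (188093/165)*6053 = 1138526929/165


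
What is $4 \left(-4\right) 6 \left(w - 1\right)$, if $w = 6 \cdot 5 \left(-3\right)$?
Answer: $8736$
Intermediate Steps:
$w = -90$ ($w = 30 \left(-3\right) = -90$)
$4 \left(-4\right) 6 \left(w - 1\right) = 4 \left(-4\right) 6 \left(-90 - 1\right) = \left(-16\right) 6 \left(-91\right) = \left(-96\right) \left(-91\right) = 8736$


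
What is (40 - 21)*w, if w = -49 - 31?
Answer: -1520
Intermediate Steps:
w = -80
(40 - 21)*w = (40 - 21)*(-80) = 19*(-80) = -1520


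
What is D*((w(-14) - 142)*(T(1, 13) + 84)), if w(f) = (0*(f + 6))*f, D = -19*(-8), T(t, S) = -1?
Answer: -1791472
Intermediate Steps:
D = 152
w(f) = 0 (w(f) = (0*(6 + f))*f = 0*f = 0)
D*((w(-14) - 142)*(T(1, 13) + 84)) = 152*((0 - 142)*(-1 + 84)) = 152*(-142*83) = 152*(-11786) = -1791472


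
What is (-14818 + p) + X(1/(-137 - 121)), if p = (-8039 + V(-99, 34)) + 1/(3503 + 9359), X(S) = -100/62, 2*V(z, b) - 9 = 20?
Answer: -4554225177/199361 ≈ -22844.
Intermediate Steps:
V(z, b) = 29/2 (V(z, b) = 9/2 + (1/2)*20 = 9/2 + 10 = 29/2)
X(S) = -50/31 (X(S) = -100*1/62 = -50/31)
p = -51605559/6431 (p = (-8039 + 29/2) + 1/(3503 + 9359) = -16049/2 + 1/12862 = -51605559/6431 ≈ -8024.5)
(-14818 + p) + X(1/(-137 - 121)) = (-14818 - 51605559/6431) - 50/31 = -146900117/6431 - 50/31 = -4554225177/199361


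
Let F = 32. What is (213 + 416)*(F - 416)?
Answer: -241536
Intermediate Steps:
(213 + 416)*(F - 416) = (213 + 416)*(32 - 416) = 629*(-384) = -241536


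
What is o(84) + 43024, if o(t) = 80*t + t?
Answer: 49828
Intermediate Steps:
o(t) = 81*t
o(84) + 43024 = 81*84 + 43024 = 6804 + 43024 = 49828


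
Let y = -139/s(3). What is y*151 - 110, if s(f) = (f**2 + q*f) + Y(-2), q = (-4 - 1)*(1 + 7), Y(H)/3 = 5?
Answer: 10429/96 ≈ 108.64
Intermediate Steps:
Y(H) = 15 (Y(H) = 3*5 = 15)
q = -40 (q = -5*8 = -40)
s(f) = 15 + f**2 - 40*f (s(f) = (f**2 - 40*f) + 15 = 15 + f**2 - 40*f)
y = 139/96 (y = -139/(15 + 3**2 - 40*3) = -139/(15 + 9 - 120) = -139/(-96) = -139*(-1/96) = 139/96 ≈ 1.4479)
y*151 - 110 = (139/96)*151 - 110 = 20989/96 - 110 = 10429/96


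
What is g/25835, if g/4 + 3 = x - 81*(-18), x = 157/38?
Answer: 110894/490865 ≈ 0.22592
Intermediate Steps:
x = 157/38 (x = 157*(1/38) = 157/38 ≈ 4.1316)
g = 110894/19 (g = -12 + 4*(157/38 - 81*(-18)) = -12 + 4*(157/38 + 1458) = -12 + 4*(55561/38) = -12 + 111122/19 = 110894/19 ≈ 5836.5)
g/25835 = (110894/19)/25835 = (110894/19)*(1/25835) = 110894/490865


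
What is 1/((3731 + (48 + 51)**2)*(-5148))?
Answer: -1/69662736 ≈ -1.4355e-8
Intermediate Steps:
1/((3731 + (48 + 51)**2)*(-5148)) = -1/5148/(3731 + 99**2) = -1/5148/(3731 + 9801) = -1/5148/13532 = (1/13532)*(-1/5148) = -1/69662736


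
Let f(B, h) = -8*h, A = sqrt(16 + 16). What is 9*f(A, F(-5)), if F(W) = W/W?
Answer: -72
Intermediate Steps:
F(W) = 1
A = 4*sqrt(2) (A = sqrt(32) = 4*sqrt(2) ≈ 5.6569)
9*f(A, F(-5)) = 9*(-8*1) = 9*(-8) = -72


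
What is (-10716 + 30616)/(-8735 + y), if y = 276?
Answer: -19900/8459 ≈ -2.3525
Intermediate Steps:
(-10716 + 30616)/(-8735 + y) = (-10716 + 30616)/(-8735 + 276) = 19900/(-8459) = 19900*(-1/8459) = -19900/8459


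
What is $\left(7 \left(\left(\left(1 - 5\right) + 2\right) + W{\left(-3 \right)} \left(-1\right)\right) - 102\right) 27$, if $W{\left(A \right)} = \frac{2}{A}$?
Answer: $-3006$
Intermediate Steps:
$\left(7 \left(\left(\left(1 - 5\right) + 2\right) + W{\left(-3 \right)} \left(-1\right)\right) - 102\right) 27 = \left(7 \left(\left(\left(1 - 5\right) + 2\right) + \frac{2}{-3} \left(-1\right)\right) - 102\right) 27 = \left(7 \left(\left(-4 + 2\right) + 2 \left(- \frac{1}{3}\right) \left(-1\right)\right) - 102\right) 27 = \left(7 \left(-2 - - \frac{2}{3}\right) - 102\right) 27 = \left(7 \left(-2 + \frac{2}{3}\right) - 102\right) 27 = \left(7 \left(- \frac{4}{3}\right) - 102\right) 27 = \left(- \frac{28}{3} - 102\right) 27 = \left(- \frac{334}{3}\right) 27 = -3006$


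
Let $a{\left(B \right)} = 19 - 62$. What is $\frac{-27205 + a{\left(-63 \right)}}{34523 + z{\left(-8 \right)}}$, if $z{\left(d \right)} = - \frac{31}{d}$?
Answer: $- \frac{217984}{276215} \approx -0.78918$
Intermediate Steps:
$a{\left(B \right)} = -43$
$\frac{-27205 + a{\left(-63 \right)}}{34523 + z{\left(-8 \right)}} = \frac{-27205 - 43}{34523 - \frac{31}{-8}} = - \frac{27248}{34523 - - \frac{31}{8}} = - \frac{27248}{34523 + \frac{31}{8}} = - \frac{27248}{\frac{276215}{8}} = \left(-27248\right) \frac{8}{276215} = - \frac{217984}{276215}$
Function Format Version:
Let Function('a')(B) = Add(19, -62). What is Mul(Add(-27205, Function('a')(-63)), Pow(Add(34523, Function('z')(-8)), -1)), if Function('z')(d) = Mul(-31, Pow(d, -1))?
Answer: Rational(-217984, 276215) ≈ -0.78918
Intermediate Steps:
Function('a')(B) = -43
Mul(Add(-27205, Function('a')(-63)), Pow(Add(34523, Function('z')(-8)), -1)) = Mul(Add(-27205, -43), Pow(Add(34523, Mul(-31, Pow(-8, -1))), -1)) = Mul(-27248, Pow(Add(34523, Mul(-31, Rational(-1, 8))), -1)) = Mul(-27248, Pow(Add(34523, Rational(31, 8)), -1)) = Mul(-27248, Pow(Rational(276215, 8), -1)) = Mul(-27248, Rational(8, 276215)) = Rational(-217984, 276215)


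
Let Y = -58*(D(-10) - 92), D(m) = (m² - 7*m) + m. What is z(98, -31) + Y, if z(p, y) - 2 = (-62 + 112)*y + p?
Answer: -5394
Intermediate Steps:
D(m) = m² - 6*m
Y = -3944 (Y = -58*(-10*(-6 - 10) - 92) = -58*(-10*(-16) - 92) = -58*(160 - 92) = -58*68 = -3944)
z(p, y) = 2 + p + 50*y (z(p, y) = 2 + ((-62 + 112)*y + p) = 2 + (50*y + p) = 2 + (p + 50*y) = 2 + p + 50*y)
z(98, -31) + Y = (2 + 98 + 50*(-31)) - 3944 = (2 + 98 - 1550) - 3944 = -1450 - 3944 = -5394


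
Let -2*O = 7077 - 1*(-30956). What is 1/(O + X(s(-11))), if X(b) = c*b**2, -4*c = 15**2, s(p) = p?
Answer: -4/103291 ≈ -3.8726e-5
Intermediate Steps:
c = -225/4 (c = -1/4*15**2 = -1/4*225 = -225/4 ≈ -56.250)
O = -38033/2 (O = -(7077 - 1*(-30956))/2 = -(7077 + 30956)/2 = -1/2*38033 = -38033/2 ≈ -19017.)
X(b) = -225*b**2/4
1/(O + X(s(-11))) = 1/(-38033/2 - 225/4*(-11)**2) = 1/(-38033/2 - 225/4*121) = 1/(-38033/2 - 27225/4) = 1/(-103291/4) = -4/103291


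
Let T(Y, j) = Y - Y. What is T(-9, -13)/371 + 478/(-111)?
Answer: -478/111 ≈ -4.3063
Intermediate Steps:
T(Y, j) = 0
T(-9, -13)/371 + 478/(-111) = 0/371 + 478/(-111) = 0*(1/371) + 478*(-1/111) = 0 - 478/111 = -478/111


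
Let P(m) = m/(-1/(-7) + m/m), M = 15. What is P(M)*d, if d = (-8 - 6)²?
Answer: 5145/2 ≈ 2572.5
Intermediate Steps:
P(m) = 7*m/8 (P(m) = m/(-1*(-⅐) + 1) = m/(⅐ + 1) = m/(8/7) = m*(7/8) = 7*m/8)
d = 196 (d = (-14)² = 196)
P(M)*d = ((7/8)*15)*196 = (105/8)*196 = 5145/2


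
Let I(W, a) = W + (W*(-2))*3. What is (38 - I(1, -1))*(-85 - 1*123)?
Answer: -8944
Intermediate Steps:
I(W, a) = -5*W (I(W, a) = W - 2*W*3 = W - 6*W = -5*W)
(38 - I(1, -1))*(-85 - 1*123) = (38 - (-5))*(-85 - 1*123) = (38 - 1*(-5))*(-85 - 123) = (38 + 5)*(-208) = 43*(-208) = -8944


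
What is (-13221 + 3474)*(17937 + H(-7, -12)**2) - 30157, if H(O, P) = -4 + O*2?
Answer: -178020124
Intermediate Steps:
H(O, P) = -4 + 2*O
(-13221 + 3474)*(17937 + H(-7, -12)**2) - 30157 = (-13221 + 3474)*(17937 + (-4 + 2*(-7))**2) - 30157 = -9747*(17937 + (-4 - 14)**2) - 30157 = -9747*(17937 + (-18)**2) - 30157 = -9747*(17937 + 324) - 30157 = -9747*18261 - 30157 = -177989967 - 30157 = -178020124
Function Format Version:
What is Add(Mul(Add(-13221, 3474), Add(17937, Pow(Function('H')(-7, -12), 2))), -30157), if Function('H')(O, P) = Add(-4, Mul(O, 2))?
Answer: -178020124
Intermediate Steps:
Function('H')(O, P) = Add(-4, Mul(2, O))
Add(Mul(Add(-13221, 3474), Add(17937, Pow(Function('H')(-7, -12), 2))), -30157) = Add(Mul(Add(-13221, 3474), Add(17937, Pow(Add(-4, Mul(2, -7)), 2))), -30157) = Add(Mul(-9747, Add(17937, Pow(Add(-4, -14), 2))), -30157) = Add(Mul(-9747, Add(17937, Pow(-18, 2))), -30157) = Add(Mul(-9747, Add(17937, 324)), -30157) = Add(Mul(-9747, 18261), -30157) = Add(-177989967, -30157) = -178020124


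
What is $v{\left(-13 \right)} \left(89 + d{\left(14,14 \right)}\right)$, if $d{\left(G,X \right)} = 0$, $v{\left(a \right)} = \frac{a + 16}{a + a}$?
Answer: $- \frac{267}{26} \approx -10.269$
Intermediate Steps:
$v{\left(a \right)} = \frac{16 + a}{2 a}$
$v{\left(-13 \right)} \left(89 + d{\left(14,14 \right)}\right) = \frac{16 - 13}{2 \left(-13\right)} \left(89 + 0\right) = \frac{1}{2} \left(- \frac{1}{13}\right) 3 \cdot 89 = \left(- \frac{3}{26}\right) 89 = - \frac{267}{26}$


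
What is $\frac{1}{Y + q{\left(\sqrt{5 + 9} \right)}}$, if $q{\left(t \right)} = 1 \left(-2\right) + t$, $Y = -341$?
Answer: $- \frac{49}{16805} - \frac{\sqrt{14}}{117635} \approx -0.0029476$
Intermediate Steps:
$q{\left(t \right)} = -2 + t$
$\frac{1}{Y + q{\left(\sqrt{5 + 9} \right)}} = \frac{1}{-341 - \left(2 - \sqrt{5 + 9}\right)} = \frac{1}{-341 - \left(2 - \sqrt{14}\right)} = \frac{1}{-343 + \sqrt{14}}$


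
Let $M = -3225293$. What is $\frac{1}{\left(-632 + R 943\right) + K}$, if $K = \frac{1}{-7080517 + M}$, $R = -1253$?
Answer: $- \frac{10305810}{12183641945911} \approx -8.4587 \cdot 10^{-7}$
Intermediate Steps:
$K = - \frac{1}{10305810}$ ($K = \frac{1}{-7080517 - 3225293} = \frac{1}{-10305810} = - \frac{1}{10305810} \approx -9.7033 \cdot 10^{-8}$)
$\frac{1}{\left(-632 + R 943\right) + K} = \frac{1}{\left(-632 - 1181579\right) - \frac{1}{10305810}} = \frac{1}{-1182211 - \frac{1}{10305810}} = \frac{1}{- \frac{12183641945911}{10305810}} = - \frac{10305810}{12183641945911}$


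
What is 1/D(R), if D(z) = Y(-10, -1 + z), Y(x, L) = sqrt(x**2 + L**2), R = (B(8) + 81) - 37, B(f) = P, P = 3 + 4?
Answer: sqrt(26)/260 ≈ 0.019612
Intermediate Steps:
P = 7
B(f) = 7
R = 51 (R = (7 + 81) - 37 = 88 - 37 = 51)
Y(x, L) = sqrt(L**2 + x**2)
D(z) = sqrt(100 + (-1 + z)**2) (D(z) = sqrt((-1 + z)**2 + (-10)**2) = sqrt((-1 + z)**2 + 100) = sqrt(100 + (-1 + z)**2))
1/D(R) = 1/(sqrt(100 + (-1 + 51)**2)) = 1/(sqrt(100 + 50**2)) = 1/(sqrt(100 + 2500)) = 1/(sqrt(2600)) = 1/(10*sqrt(26)) = sqrt(26)/260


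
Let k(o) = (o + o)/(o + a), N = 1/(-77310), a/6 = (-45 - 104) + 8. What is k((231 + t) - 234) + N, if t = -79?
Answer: 1584739/8967960 ≈ 0.17671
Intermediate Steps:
a = -846 (a = 6*((-45 - 104) + 8) = 6*(-149 + 8) = 6*(-141) = -846)
N = -1/77310 ≈ -1.2935e-5
k(o) = 2*o/(-846 + o) (k(o) = (o + o)/(o - 846) = (2*o)/(-846 + o) = 2*o/(-846 + o))
k((231 + t) - 234) + N = 2*((231 - 79) - 234)/(-846 + ((231 - 79) - 234)) - 1/77310 = 2*(152 - 234)/(-846 + (152 - 234)) - 1/77310 = 2*(-82)/(-846 - 82) - 1/77310 = 2*(-82)/(-928) - 1/77310 = 2*(-82)*(-1/928) - 1/77310 = 41/232 - 1/77310 = 1584739/8967960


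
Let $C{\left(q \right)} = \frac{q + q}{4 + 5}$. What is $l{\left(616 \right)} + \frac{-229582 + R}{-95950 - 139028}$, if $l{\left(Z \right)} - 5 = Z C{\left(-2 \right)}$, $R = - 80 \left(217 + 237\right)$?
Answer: $- \frac{94336444}{352467} \approx -267.65$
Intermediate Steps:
$R = -36320$ ($R = \left(-80\right) 454 = -36320$)
$C{\left(q \right)} = \frac{2 q}{9}$
$l{\left(Z \right)} = 5 - \frac{4 Z}{9}$ ($l{\left(Z \right)} = 5 + Z \frac{2}{9} \left(-2\right) = 5 + Z \left(- \frac{4}{9}\right) = 5 - \frac{4 Z}{9}$)
$l{\left(616 \right)} + \frac{-229582 + R}{-95950 - 139028} = \left(5 - \frac{2464}{9}\right) + \frac{-229582 - 36320}{-95950 - 139028} = \left(5 - \frac{2464}{9}\right) - \frac{265902}{-234978} = - \frac{2419}{9} - - \frac{44317}{39163} = - \frac{2419}{9} + \frac{44317}{39163} = - \frac{94336444}{352467}$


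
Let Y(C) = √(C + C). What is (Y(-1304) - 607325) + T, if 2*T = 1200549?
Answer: -14101/2 + 4*I*√163 ≈ -7050.5 + 51.069*I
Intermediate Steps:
T = 1200549/2 (T = (½)*1200549 = 1200549/2 ≈ 6.0027e+5)
Y(C) = √2*√C (Y(C) = √(2*C) = √2*√C)
(Y(-1304) - 607325) + T = (√2*√(-1304) - 607325) + 1200549/2 = (√2*(2*I*√326) - 607325) + 1200549/2 = (4*I*√163 - 607325) + 1200549/2 = (-607325 + 4*I*√163) + 1200549/2 = -14101/2 + 4*I*√163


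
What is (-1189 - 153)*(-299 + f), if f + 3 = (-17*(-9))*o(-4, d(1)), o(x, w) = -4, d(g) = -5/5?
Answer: 1226588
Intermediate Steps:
d(g) = -1 (d(g) = -5*1/5 = -1)
f = -615 (f = -3 - 17*(-9)*(-4) = -3 + 153*(-4) = -3 - 612 = -615)
(-1189 - 153)*(-299 + f) = (-1189 - 153)*(-299 - 615) = -1342*(-914) = 1226588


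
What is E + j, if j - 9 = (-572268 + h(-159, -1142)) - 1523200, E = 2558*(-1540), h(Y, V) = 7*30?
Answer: -6034569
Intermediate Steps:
h(Y, V) = 210
E = -3939320
j = -2095249 (j = 9 + ((-572268 + 210) - 1523200) = 9 + (-572058 - 1523200) = 9 - 2095258 = -2095249)
E + j = -3939320 - 2095249 = -6034569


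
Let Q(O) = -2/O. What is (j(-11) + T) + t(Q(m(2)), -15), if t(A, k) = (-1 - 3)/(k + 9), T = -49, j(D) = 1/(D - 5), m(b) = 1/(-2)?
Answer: -2323/48 ≈ -48.396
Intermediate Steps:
m(b) = -½
j(D) = 1/(-5 + D)
t(A, k) = -4/(9 + k)
(j(-11) + T) + t(Q(m(2)), -15) = (1/(-5 - 11) - 49) - 4/(9 - 15) = (1/(-16) - 49) - 4/(-6) = (-1/16 - 49) - 4*(-⅙) = -785/16 + ⅔ = -2323/48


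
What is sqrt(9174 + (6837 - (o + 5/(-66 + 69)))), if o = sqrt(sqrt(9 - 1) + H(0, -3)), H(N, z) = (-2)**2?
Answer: sqrt(144084 - 9*sqrt(2)*sqrt(2 + sqrt(2)))/3 ≈ 126.52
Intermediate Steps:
H(N, z) = 4
o = sqrt(4 + 2*sqrt(2)) (o = sqrt(sqrt(9 - 1) + 4) = sqrt(sqrt(8) + 4) = sqrt(2*sqrt(2) + 4) = sqrt(4 + 2*sqrt(2)) ≈ 2.6131)
sqrt(9174 + (6837 - (o + 5/(-66 + 69)))) = sqrt(9174 + (6837 - (sqrt(4 + 2*sqrt(2)) + 5/(-66 + 69)))) = sqrt(9174 + (6837 - (sqrt(4 + 2*sqrt(2)) + 5/3))) = sqrt(9174 + (6837 - (5/3 + sqrt(4 + 2*sqrt(2))))) = sqrt(9174 + (6837 + (-5/3 - sqrt(4 + 2*sqrt(2))))) = sqrt(9174 + (20506/3 - sqrt(4 + 2*sqrt(2)))) = sqrt(48028/3 - sqrt(4 + 2*sqrt(2)))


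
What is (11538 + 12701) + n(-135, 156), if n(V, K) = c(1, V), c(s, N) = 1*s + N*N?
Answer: 42465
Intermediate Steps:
c(s, N) = s + N²
n(V, K) = 1 + V²
(11538 + 12701) + n(-135, 156) = (11538 + 12701) + (1 + (-135)²) = 24239 + (1 + 18225) = 24239 + 18226 = 42465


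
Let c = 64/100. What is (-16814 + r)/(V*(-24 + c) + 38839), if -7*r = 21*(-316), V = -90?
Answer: -79330/204707 ≈ -0.38753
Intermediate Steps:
c = 16/25 (c = 64*(1/100) = 16/25 ≈ 0.64000)
r = 948 (r = -3*(-316) = -⅐*(-6636) = 948)
(-16814 + r)/(V*(-24 + c) + 38839) = (-16814 + 948)/(-90*(-24 + 16/25) + 38839) = -15866/(-90*(-584/25) + 38839) = -15866/(10512/5 + 38839) = -15866/204707/5 = -15866*5/204707 = -79330/204707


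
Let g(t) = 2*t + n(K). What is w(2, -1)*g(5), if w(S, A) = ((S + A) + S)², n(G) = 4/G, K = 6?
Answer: 96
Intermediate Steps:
g(t) = ⅔ + 2*t (g(t) = 2*t + 4/6 = 2*t + 4*(⅙) = 2*t + ⅔ = ⅔ + 2*t)
w(S, A) = (A + 2*S)² (w(S, A) = ((A + S) + S)² = (A + 2*S)²)
w(2, -1)*g(5) = (-1 + 2*2)²*(⅔ + 2*5) = (-1 + 4)²*(⅔ + 10) = 3²*(32/3) = 9*(32/3) = 96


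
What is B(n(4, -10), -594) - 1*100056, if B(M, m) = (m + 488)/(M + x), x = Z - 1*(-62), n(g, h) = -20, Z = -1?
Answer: -4102402/41 ≈ -1.0006e+5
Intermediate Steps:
x = 61 (x = -1 - 1*(-62) = -1 + 62 = 61)
B(M, m) = (488 + m)/(61 + M) (B(M, m) = (m + 488)/(M + 61) = (488 + m)/(61 + M))
B(n(4, -10), -594) - 1*100056 = (488 - 594)/(61 - 20) - 1*100056 = -106/41 - 100056 = -4102402/41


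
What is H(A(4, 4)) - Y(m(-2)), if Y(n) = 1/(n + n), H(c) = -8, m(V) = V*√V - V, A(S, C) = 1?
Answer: -97/12 - I*√2/12 ≈ -8.0833 - 0.11785*I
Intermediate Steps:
m(V) = V^(3/2) - V
Y(n) = 1/(2*n)
H(A(4, 4)) - Y(m(-2)) = -8 - 1/(2*((-2)^(3/2) - 1*(-2))) = -8 - 1/(2*(-2*I*√2 + 2)) = -8 - 1/(2*(2 - 2*I*√2))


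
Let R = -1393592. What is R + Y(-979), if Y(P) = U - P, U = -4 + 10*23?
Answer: -1392387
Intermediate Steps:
U = 226 (U = -4 + 230 = 226)
Y(P) = 226 - P
R + Y(-979) = -1393592 + (226 - 1*(-979)) = -1393592 + (226 + 979) = -1393592 + 1205 = -1392387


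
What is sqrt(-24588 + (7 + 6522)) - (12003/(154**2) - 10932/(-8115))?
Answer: -118889219/64151780 + I*sqrt(18059) ≈ -1.8532 + 134.38*I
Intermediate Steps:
sqrt(-24588 + (7 + 6522)) - (12003/(154**2) - 10932/(-8115)) = sqrt(-24588 + 6529) - (12003/23716 - 10932*(-1/8115)) = sqrt(-18059) - (12003*(1/23716) + 3644/2705) = I*sqrt(18059) - (12003/23716 + 3644/2705) = I*sqrt(18059) - 1*118889219/64151780 = I*sqrt(18059) - 118889219/64151780 = -118889219/64151780 + I*sqrt(18059)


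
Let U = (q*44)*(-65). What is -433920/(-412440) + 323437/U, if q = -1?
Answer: 1121994729/9829820 ≈ 114.14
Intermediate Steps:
U = 2860 (U = -1*44*(-65) = -44*(-65) = 2860)
-433920/(-412440) + 323437/U = -433920/(-412440) + 323437/2860 = -433920*(-1/412440) + 323437*(1/2860) = 3616/3437 + 323437/2860 = 1121994729/9829820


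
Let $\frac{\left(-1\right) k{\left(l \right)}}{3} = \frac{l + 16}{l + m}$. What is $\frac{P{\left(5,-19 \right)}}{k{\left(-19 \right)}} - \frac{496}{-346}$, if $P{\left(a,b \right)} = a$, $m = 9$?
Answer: $- \frac{6418}{1557} \approx -4.122$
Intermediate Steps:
$k{\left(l \right)} = - \frac{3 \left(16 + l\right)}{9 + l}$ ($k{\left(l \right)} = - 3 \frac{l + 16}{l + 9} = - 3 \frac{16 + l}{9 + l} = - \frac{3 \left(16 + l\right)}{9 + l}$)
$\frac{P{\left(5,-19 \right)}}{k{\left(-19 \right)}} - \frac{496}{-346} = \frac{5}{3 \frac{1}{9 - 19} \left(-16 - -19\right)} - \frac{496}{-346} = \frac{5}{3 \frac{1}{-10} \left(-16 + 19\right)} - - \frac{248}{173} = \frac{5}{3 \left(- \frac{1}{10}\right) 3} + \frac{248}{173} = \frac{5}{- \frac{9}{10}} + \frac{248}{173} = 5 \left(- \frac{10}{9}\right) + \frac{248}{173} = - \frac{50}{9} + \frac{248}{173} = - \frac{6418}{1557}$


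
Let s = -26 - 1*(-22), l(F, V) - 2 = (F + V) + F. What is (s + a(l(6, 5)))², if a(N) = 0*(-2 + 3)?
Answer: 16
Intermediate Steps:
l(F, V) = 2 + V + 2*F (l(F, V) = 2 + ((F + V) + F) = 2 + (V + 2*F) = 2 + V + 2*F)
a(N) = 0 (a(N) = 0*1 = 0)
s = -4 (s = -26 + 22 = -4)
(s + a(l(6, 5)))² = (-4 + 0)² = (-4)² = 16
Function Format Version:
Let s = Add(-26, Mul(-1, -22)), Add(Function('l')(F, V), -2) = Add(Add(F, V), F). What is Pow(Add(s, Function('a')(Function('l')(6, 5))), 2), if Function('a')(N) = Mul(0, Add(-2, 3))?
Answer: 16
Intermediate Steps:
Function('l')(F, V) = Add(2, V, Mul(2, F)) (Function('l')(F, V) = Add(2, Add(Add(F, V), F)) = Add(2, Add(V, Mul(2, F))) = Add(2, V, Mul(2, F)))
Function('a')(N) = 0 (Function('a')(N) = Mul(0, 1) = 0)
s = -4 (s = Add(-26, 22) = -4)
Pow(Add(s, Function('a')(Function('l')(6, 5))), 2) = Pow(Add(-4, 0), 2) = Pow(-4, 2) = 16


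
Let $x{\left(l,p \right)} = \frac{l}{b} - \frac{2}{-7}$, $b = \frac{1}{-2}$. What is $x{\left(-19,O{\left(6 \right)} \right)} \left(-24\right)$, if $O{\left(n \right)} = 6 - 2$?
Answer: $- \frac{6432}{7} \approx -918.86$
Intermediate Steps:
$b = - \frac{1}{2} \approx -0.5$
$O{\left(n \right)} = 4$ ($O{\left(n \right)} = 6 - 2 = 4$)
$x{\left(l,p \right)} = \frac{2}{7} - 2 l$ ($x{\left(l,p \right)} = \frac{l}{- \frac{1}{2}} - \frac{2}{-7} = l \left(-2\right) - - \frac{2}{7} = - 2 l + \frac{2}{7} = \frac{2}{7} - 2 l$)
$x{\left(-19,O{\left(6 \right)} \right)} \left(-24\right) = \left(\frac{2}{7} - -38\right) \left(-24\right) = \left(\frac{2}{7} + 38\right) \left(-24\right) = \frac{268}{7} \left(-24\right) = - \frac{6432}{7}$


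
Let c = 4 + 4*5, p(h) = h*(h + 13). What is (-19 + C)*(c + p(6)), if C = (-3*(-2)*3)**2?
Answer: 42090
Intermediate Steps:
p(h) = h*(13 + h)
C = 324 (C = (6*3)**2 = 18**2 = 324)
c = 24 (c = 4 + 20 = 24)
(-19 + C)*(c + p(6)) = (-19 + 324)*(24 + 6*(13 + 6)) = 305*(24 + 6*19) = 305*(24 + 114) = 305*138 = 42090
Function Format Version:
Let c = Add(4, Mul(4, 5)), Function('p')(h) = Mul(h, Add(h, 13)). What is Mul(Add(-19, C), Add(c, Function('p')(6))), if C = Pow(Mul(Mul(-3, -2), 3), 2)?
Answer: 42090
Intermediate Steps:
Function('p')(h) = Mul(h, Add(13, h))
C = 324 (C = Pow(Mul(6, 3), 2) = Pow(18, 2) = 324)
c = 24 (c = Add(4, 20) = 24)
Mul(Add(-19, C), Add(c, Function('p')(6))) = Mul(Add(-19, 324), Add(24, Mul(6, Add(13, 6)))) = Mul(305, Add(24, Mul(6, 19))) = Mul(305, Add(24, 114)) = Mul(305, 138) = 42090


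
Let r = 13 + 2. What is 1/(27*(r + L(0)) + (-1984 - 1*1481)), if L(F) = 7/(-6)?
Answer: -2/6183 ≈ -0.00032347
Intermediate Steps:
L(F) = -7/6 (L(F) = 7*(-⅙) = -7/6)
r = 15
1/(27*(r + L(0)) + (-1984 - 1*1481)) = 1/(27*(15 - 7/6) + (-1984 - 1*1481)) = 1/(27*(83/6) + (-1984 - 1481)) = 1/(747/2 - 3465) = 1/(-6183/2) = -2/6183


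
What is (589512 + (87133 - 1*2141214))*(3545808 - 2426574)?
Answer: -1639195420146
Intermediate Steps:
(589512 + (87133 - 1*2141214))*(3545808 - 2426574) = (589512 + (87133 - 2141214))*1119234 = (589512 - 2054081)*1119234 = -1464569*1119234 = -1639195420146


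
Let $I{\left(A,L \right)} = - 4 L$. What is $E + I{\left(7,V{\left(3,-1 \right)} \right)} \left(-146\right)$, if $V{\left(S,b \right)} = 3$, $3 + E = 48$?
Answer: $1797$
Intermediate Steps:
$E = 45$ ($E = -3 + 48 = 45$)
$E + I{\left(7,V{\left(3,-1 \right)} \right)} \left(-146\right) = 45 + \left(-4\right) 3 \left(-146\right) = 45 - -1752 = 45 + 1752 = 1797$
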